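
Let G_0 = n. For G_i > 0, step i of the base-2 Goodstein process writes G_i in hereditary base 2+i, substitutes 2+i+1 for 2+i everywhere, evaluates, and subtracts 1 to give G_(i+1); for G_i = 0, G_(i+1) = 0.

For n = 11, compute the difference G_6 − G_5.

G_0 = 11. HB_2(11) = 2^(2 + 1) + 2 + 1. Bump = 85. G_1 = 84.
G_1 = 84. HB_3(84) = 3^(3 + 1) + 3. Bump = 1028. G_2 = 1027.
G_2 = 1027. HB_4(1027) = 4^(4 + 1) + 3. Bump = 15628. G_3 = 15627.
G_3 = 15627. HB_5(15627) = 5^(5 + 1) + 2. Bump = 279938. G_4 = 279937.
G_4 = 279937. HB_6(279937) = 6^(6 + 1) + 1. Bump = 5764802. G_5 = 5764801.
G_5 = 5764801. HB_7(5764801) = 7^(7 + 1). Bump = 134217728. G_6 = 134217727.

128452926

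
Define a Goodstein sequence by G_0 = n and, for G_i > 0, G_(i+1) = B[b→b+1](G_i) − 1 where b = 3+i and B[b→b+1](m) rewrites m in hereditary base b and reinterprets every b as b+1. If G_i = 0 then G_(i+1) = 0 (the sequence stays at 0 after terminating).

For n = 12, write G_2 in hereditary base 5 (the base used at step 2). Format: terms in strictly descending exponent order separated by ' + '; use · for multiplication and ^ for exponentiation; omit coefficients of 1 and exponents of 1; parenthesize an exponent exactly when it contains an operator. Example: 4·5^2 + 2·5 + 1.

5^2 + 2

i=0: 12 = 3^2 + 3 (b=3); 3→4: 4^2 + 4 = 20; 20−1 = 19
i=1: 19 = 4^2 + 3 (b=4); 4→5: 5^2 + 3 = 28; 28−1 = 27
i=2: 27 = 5^2 + 2 (b=5); 5→6: 6^2 + 2 = 38; 38−1 = 37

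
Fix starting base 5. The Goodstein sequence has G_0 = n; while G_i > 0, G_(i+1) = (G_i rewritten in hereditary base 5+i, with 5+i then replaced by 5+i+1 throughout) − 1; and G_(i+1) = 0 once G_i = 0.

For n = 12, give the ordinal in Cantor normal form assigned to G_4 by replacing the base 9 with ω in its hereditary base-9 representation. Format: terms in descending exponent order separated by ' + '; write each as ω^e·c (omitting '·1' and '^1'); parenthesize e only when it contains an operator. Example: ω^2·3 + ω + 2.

ω + 6

[0] 12 ≡ 2·5 + 2 (base 5). Lift 6: 14. −1: 13.
[1] 13 ≡ 2·6 + 1 (base 6). Lift 7: 15. −1: 14.
[2] 14 ≡ 2·7 (base 7). Lift 8: 16. −1: 15.
[3] 15 ≡ 8 + 7 (base 8). Lift 9: 16. −1: 15.
[4] 15 ≡ 9 + 6 (base 9). Lift 10: 16. −1: 15.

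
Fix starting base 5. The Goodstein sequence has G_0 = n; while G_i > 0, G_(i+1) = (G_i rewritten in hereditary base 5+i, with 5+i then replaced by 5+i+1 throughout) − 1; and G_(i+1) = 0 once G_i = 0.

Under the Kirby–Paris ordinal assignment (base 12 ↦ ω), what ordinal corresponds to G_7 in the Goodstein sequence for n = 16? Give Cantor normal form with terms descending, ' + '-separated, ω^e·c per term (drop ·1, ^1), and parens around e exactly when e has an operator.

ω·2 + 1

16 —HB5→ 3·5 + 1 —bump→ 3·6 + 1 = 19 —(−1)→ 18
18 —HB6→ 3·6 —bump→ 3·7 = 21 —(−1)→ 20
20 —HB7→ 2·7 + 6 —bump→ 2·8 + 6 = 22 —(−1)→ 21
21 —HB8→ 2·8 + 5 —bump→ 2·9 + 5 = 23 —(−1)→ 22
22 —HB9→ 2·9 + 4 —bump→ 2·10 + 4 = 24 —(−1)→ 23
23 —HB10→ 2·10 + 3 —bump→ 2·11 + 3 = 25 —(−1)→ 24
24 —HB11→ 2·11 + 2 —bump→ 2·12 + 2 = 26 —(−1)→ 25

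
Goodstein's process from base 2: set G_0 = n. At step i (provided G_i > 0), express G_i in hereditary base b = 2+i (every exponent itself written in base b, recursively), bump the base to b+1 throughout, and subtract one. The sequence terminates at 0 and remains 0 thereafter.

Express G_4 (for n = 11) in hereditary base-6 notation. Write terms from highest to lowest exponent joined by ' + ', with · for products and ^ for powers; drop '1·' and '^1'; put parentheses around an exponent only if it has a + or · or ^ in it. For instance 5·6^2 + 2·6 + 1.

(0) 11|_2 = 2^(2 + 1) + 2 + 1 ↦ 3^(3 + 1) + 3 + 1|_3 = 85 ⇒ 84
(1) 84|_3 = 3^(3 + 1) + 3 ↦ 4^(4 + 1) + 4|_4 = 1028 ⇒ 1027
(2) 1027|_4 = 4^(4 + 1) + 3 ↦ 5^(5 + 1) + 3|_5 = 15628 ⇒ 15627
(3) 15627|_5 = 5^(5 + 1) + 2 ↦ 6^(6 + 1) + 2|_6 = 279938 ⇒ 279937

6^(6 + 1) + 1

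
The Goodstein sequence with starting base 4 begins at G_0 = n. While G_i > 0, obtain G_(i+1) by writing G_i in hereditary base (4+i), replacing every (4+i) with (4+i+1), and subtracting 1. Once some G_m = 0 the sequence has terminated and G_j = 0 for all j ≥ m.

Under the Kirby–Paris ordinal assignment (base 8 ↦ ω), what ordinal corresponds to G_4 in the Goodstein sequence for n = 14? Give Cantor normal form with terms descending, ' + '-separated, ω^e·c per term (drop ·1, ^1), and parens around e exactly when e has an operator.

ω·2 + 5

G_0=14  [base 4] 3·4 + 2  →[4↦5]→  3·5 + 2 = 17  −1 ⇒ G_1=16
G_1=16  [base 5] 3·5 + 1  →[5↦6]→  3·6 + 1 = 19  −1 ⇒ G_2=18
G_2=18  [base 6] 3·6  →[6↦7]→  3·7 = 21  −1 ⇒ G_3=20
G_3=20  [base 7] 2·7 + 6  →[7↦8]→  2·8 + 6 = 22  −1 ⇒ G_4=21
G_4=21  [base 8] 2·8 + 5  →[8↦9]→  2·9 + 5 = 23  −1 ⇒ G_5=22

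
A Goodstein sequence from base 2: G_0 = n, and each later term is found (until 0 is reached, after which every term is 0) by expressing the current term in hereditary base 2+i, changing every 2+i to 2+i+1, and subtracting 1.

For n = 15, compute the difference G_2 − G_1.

1172

G_0=15  [base 2] 2^(2 + 1) + 2^2 + 2 + 1  →[2↦3]→  3^(3 + 1) + 3^3 + 3 + 1 = 112  −1 ⇒ G_1=111
G_1=111  [base 3] 3^(3 + 1) + 3^3 + 3  →[3↦4]→  4^(4 + 1) + 4^4 + 4 = 1284  −1 ⇒ G_2=1283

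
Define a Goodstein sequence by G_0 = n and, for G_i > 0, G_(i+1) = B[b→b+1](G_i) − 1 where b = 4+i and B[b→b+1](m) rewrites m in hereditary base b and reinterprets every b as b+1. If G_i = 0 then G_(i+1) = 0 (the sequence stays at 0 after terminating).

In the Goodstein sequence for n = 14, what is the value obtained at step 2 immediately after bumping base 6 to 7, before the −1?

base 4: 14 = 3·4 + 2; at 5: 3·5 + 2 = 17; next = 16
base 5: 16 = 3·5 + 1; at 6: 3·6 + 1 = 19; next = 18
base 6: 18 = 3·6; at 7: 3·7 = 21; next = 20

21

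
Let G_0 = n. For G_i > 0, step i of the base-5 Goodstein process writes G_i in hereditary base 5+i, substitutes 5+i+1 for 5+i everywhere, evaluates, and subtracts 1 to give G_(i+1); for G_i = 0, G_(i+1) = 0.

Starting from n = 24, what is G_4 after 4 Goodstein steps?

36

step 0: 24 = 4·5 + 4; sub 6 for 5: 4·6 + 4; = 28; G_1 = 28−1 = 27
step 1: 27 = 4·6 + 3; sub 7 for 6: 4·7 + 3; = 31; G_2 = 31−1 = 30
step 2: 30 = 4·7 + 2; sub 8 for 7: 4·8 + 2; = 34; G_3 = 34−1 = 33
step 3: 33 = 4·8 + 1; sub 9 for 8: 4·9 + 1; = 37; G_4 = 37−1 = 36
step 4: 36 = 4·9; sub 10 for 9: 4·10; = 40; G_5 = 40−1 = 39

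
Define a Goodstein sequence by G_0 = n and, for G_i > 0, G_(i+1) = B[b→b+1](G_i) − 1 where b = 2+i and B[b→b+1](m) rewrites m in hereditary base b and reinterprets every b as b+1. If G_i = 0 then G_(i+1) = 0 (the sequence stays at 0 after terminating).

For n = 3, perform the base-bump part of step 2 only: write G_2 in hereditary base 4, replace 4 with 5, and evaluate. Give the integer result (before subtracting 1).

3

3 —HB2→ 2 + 1 —bump→ 3 + 1 = 4 —(−1)→ 3
3 —HB3→ 3 —bump→ 4 = 4 —(−1)→ 3
3 —HB4→ 3 —bump→ 3 = 3 —(−1)→ 2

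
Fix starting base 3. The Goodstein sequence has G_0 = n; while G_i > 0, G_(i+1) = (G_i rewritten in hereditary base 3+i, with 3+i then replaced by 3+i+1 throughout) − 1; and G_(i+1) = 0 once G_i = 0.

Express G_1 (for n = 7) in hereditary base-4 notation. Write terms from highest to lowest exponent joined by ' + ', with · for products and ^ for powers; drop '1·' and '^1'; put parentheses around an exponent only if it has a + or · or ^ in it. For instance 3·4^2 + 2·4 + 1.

2·4

G_0=7  [base 3] 2·3 + 1  →[3↦4]→  2·4 + 1 = 9  −1 ⇒ G_1=8
G_1=8  [base 4] 2·4  →[4↦5]→  2·5 = 10  −1 ⇒ G_2=9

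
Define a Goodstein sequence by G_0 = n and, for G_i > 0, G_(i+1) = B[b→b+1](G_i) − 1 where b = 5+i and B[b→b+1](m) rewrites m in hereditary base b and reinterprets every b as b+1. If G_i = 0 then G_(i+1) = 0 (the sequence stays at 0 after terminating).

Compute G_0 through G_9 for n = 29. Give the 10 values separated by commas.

29 —HB5→ 5^2 + 4 —bump→ 6^2 + 4 = 40 —(−1)→ 39
39 —HB6→ 6^2 + 3 —bump→ 7^2 + 3 = 52 —(−1)→ 51
51 —HB7→ 7^2 + 2 —bump→ 8^2 + 2 = 66 —(−1)→ 65
65 —HB8→ 8^2 + 1 —bump→ 9^2 + 1 = 82 —(−1)→ 81
81 —HB9→ 9^2 —bump→ 10^2 = 100 —(−1)→ 99
99 —HB10→ 9·10 + 9 —bump→ 9·11 + 9 = 108 —(−1)→ 107
107 —HB11→ 9·11 + 8 —bump→ 9·12 + 8 = 116 —(−1)→ 115
115 —HB12→ 9·12 + 7 —bump→ 9·13 + 7 = 124 —(−1)→ 123
123 —HB13→ 9·13 + 6 —bump→ 9·14 + 6 = 132 —(−1)→ 131

29, 39, 51, 65, 81, 99, 107, 115, 123, 131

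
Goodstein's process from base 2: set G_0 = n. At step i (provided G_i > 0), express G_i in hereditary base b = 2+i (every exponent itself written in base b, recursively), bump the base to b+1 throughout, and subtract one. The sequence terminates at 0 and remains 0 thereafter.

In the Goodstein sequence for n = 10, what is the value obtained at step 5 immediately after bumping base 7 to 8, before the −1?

84073324

base 2: 10 = 2^(2 + 1) + 2; at 3: 3^(3 + 1) + 3 = 84; next = 83
base 3: 83 = 3^(3 + 1) + 2; at 4: 4^(4 + 1) + 2 = 1026; next = 1025
base 4: 1025 = 4^(4 + 1) + 1; at 5: 5^(5 + 1) + 1 = 15626; next = 15625
base 5: 15625 = 5^(5 + 1); at 6: 6^(6 + 1) = 279936; next = 279935
base 6: 279935 = 5·6^6 + 5·6^5 + 5·6^4 + 5·6^3 + 5·6^2 + 5·6 + 5; at 7: 5·7^7 + 5·7^5 + 5·7^4 + 5·7^3 + 5·7^2 + 5·7 + 5 = 4215755; next = 4215754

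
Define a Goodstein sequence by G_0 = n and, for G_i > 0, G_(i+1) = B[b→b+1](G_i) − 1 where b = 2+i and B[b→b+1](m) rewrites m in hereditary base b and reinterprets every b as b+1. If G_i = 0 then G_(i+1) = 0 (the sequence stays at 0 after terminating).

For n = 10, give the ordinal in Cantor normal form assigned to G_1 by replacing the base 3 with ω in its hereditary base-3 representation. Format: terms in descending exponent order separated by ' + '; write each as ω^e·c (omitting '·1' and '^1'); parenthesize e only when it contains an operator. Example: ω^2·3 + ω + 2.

(0) 10|_2 = 2^(2 + 1) + 2 ↦ 3^(3 + 1) + 3|_3 = 84 ⇒ 83
(1) 83|_3 = 3^(3 + 1) + 2 ↦ 4^(4 + 1) + 2|_4 = 1026 ⇒ 1025

ω^(ω + 1) + 2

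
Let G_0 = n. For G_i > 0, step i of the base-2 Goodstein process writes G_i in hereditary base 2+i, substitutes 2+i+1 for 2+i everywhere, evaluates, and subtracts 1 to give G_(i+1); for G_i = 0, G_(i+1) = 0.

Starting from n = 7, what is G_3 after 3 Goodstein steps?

3127

i=0: 7 = 2^2 + 2 + 1 (b=2); 2→3: 3^3 + 3 + 1 = 31; 31−1 = 30
i=1: 30 = 3^3 + 3 (b=3); 3→4: 4^4 + 4 = 260; 260−1 = 259
i=2: 259 = 4^4 + 3 (b=4); 4→5: 5^5 + 3 = 3128; 3128−1 = 3127
i=3: 3127 = 5^5 + 2 (b=5); 5→6: 6^6 + 2 = 46658; 46658−1 = 46657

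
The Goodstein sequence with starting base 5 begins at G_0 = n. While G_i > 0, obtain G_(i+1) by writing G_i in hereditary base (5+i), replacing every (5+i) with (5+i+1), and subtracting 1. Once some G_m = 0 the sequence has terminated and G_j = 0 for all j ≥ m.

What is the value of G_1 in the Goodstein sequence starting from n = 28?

[0] 28 ≡ 5^2 + 3 (base 5). Lift 6: 39. −1: 38.
[1] 38 ≡ 6^2 + 2 (base 6). Lift 7: 51. −1: 50.

38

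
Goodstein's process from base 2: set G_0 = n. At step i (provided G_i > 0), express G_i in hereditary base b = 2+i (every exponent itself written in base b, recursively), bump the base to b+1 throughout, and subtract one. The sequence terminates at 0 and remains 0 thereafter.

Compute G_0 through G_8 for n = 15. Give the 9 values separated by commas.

G_0=15  [base 2] 2^(2 + 1) + 2^2 + 2 + 1  →[2↦3]→  3^(3 + 1) + 3^3 + 3 + 1 = 112  −1 ⇒ G_1=111
G_1=111  [base 3] 3^(3 + 1) + 3^3 + 3  →[3↦4]→  4^(4 + 1) + 4^4 + 4 = 1284  −1 ⇒ G_2=1283
G_2=1283  [base 4] 4^(4 + 1) + 4^4 + 3  →[4↦5]→  5^(5 + 1) + 5^5 + 3 = 18753  −1 ⇒ G_3=18752
G_3=18752  [base 5] 5^(5 + 1) + 5^5 + 2  →[5↦6]→  6^(6 + 1) + 6^6 + 2 = 326594  −1 ⇒ G_4=326593
G_4=326593  [base 6] 6^(6 + 1) + 6^6 + 1  →[6↦7]→  7^(7 + 1) + 7^7 + 1 = 6588345  −1 ⇒ G_5=6588344
G_5=6588344  [base 7] 7^(7 + 1) + 7^7  →[7↦8]→  8^(8 + 1) + 8^8 = 150994944  −1 ⇒ G_6=150994943
G_6=150994943  [base 8] 8^(8 + 1) + 7·8^7 + 7·8^6 + 7·8^5 + 7·8^4 + 7·8^3 + 7·8^2 + 7·8 + 7  →[8↦9]→  9^(9 + 1) + 7·9^7 + 7·9^6 + 7·9^5 + 7·9^4 + 7·9^3 + 7·9^2 + 7·9 + 7 = 3524450281  −1 ⇒ G_7=3524450280
G_7=3524450280  [base 9] 9^(9 + 1) + 7·9^7 + 7·9^6 + 7·9^5 + 7·9^4 + 7·9^3 + 7·9^2 + 7·9 + 6  →[9↦10]→  10^(10 + 1) + 7·10^7 + 7·10^6 + 7·10^5 + 7·10^4 + 7·10^3 + 7·10^2 + 7·10 + 6 = 100077777776  −1 ⇒ G_8=100077777775

15, 111, 1283, 18752, 326593, 6588344, 150994943, 3524450280, 100077777775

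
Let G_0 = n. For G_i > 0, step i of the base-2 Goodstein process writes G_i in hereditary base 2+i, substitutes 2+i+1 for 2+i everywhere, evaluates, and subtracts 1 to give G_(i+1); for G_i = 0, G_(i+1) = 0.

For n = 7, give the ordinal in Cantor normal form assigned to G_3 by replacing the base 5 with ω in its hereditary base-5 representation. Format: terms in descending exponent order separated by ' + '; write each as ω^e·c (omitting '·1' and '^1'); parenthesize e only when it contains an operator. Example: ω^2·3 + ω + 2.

G_0 = 7. HB_2(7) = 2^2 + 2 + 1. Bump = 31. G_1 = 30.
G_1 = 30. HB_3(30) = 3^3 + 3. Bump = 260. G_2 = 259.
G_2 = 259. HB_4(259) = 4^4 + 3. Bump = 3128. G_3 = 3127.
G_3 = 3127. HB_5(3127) = 5^5 + 2. Bump = 46658. G_4 = 46657.

ω^ω + 2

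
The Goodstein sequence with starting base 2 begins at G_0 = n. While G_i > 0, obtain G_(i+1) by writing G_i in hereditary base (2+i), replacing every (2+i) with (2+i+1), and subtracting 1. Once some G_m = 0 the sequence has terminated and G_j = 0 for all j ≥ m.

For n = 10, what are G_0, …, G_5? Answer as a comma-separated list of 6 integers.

[0] 10 ≡ 2^(2 + 1) + 2 (base 2). Lift 3: 84. −1: 83.
[1] 83 ≡ 3^(3 + 1) + 2 (base 3). Lift 4: 1026. −1: 1025.
[2] 1025 ≡ 4^(4 + 1) + 1 (base 4). Lift 5: 15626. −1: 15625.
[3] 15625 ≡ 5^(5 + 1) (base 5). Lift 6: 279936. −1: 279935.
[4] 279935 ≡ 5·6^6 + 5·6^5 + 5·6^4 + 5·6^3 + 5·6^2 + 5·6 + 5 (base 6). Lift 7: 4215755. −1: 4215754.

10, 83, 1025, 15625, 279935, 4215754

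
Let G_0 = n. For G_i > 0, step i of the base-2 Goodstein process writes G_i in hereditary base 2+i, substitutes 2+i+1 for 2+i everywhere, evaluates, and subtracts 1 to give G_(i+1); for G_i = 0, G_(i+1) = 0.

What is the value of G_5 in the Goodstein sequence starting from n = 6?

6 —HB2→ 2^2 + 2 —bump→ 3^3 + 3 = 30 —(−1)→ 29
29 —HB3→ 3^3 + 2 —bump→ 4^4 + 2 = 258 —(−1)→ 257
257 —HB4→ 4^4 + 1 —bump→ 5^5 + 1 = 3126 —(−1)→ 3125
3125 —HB5→ 5^5 —bump→ 6^6 = 46656 —(−1)→ 46655
46655 —HB6→ 5·6^5 + 5·6^4 + 5·6^3 + 5·6^2 + 5·6 + 5 —bump→ 5·7^5 + 5·7^4 + 5·7^3 + 5·7^2 + 5·7 + 5 = 98040 —(−1)→ 98039
98039 —HB7→ 5·7^5 + 5·7^4 + 5·7^3 + 5·7^2 + 5·7 + 4 —bump→ 5·8^5 + 5·8^4 + 5·8^3 + 5·8^2 + 5·8 + 4 = 187244 —(−1)→ 187243

98039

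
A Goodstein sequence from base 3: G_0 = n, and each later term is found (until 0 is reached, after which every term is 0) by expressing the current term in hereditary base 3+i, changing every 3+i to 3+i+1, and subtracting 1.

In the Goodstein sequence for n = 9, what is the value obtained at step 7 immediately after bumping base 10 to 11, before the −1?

27

base 3: 9 = 3^2; at 4: 4^2 = 16; next = 15
base 4: 15 = 3·4 + 3; at 5: 3·5 + 3 = 18; next = 17
base 5: 17 = 3·5 + 2; at 6: 3·6 + 2 = 20; next = 19
base 6: 19 = 3·6 + 1; at 7: 3·7 + 1 = 22; next = 21
base 7: 21 = 3·7; at 8: 3·8 = 24; next = 23
base 8: 23 = 2·8 + 7; at 9: 2·9 + 7 = 25; next = 24
base 9: 24 = 2·9 + 6; at 10: 2·10 + 6 = 26; next = 25
base 10: 25 = 2·10 + 5; at 11: 2·11 + 5 = 27; next = 26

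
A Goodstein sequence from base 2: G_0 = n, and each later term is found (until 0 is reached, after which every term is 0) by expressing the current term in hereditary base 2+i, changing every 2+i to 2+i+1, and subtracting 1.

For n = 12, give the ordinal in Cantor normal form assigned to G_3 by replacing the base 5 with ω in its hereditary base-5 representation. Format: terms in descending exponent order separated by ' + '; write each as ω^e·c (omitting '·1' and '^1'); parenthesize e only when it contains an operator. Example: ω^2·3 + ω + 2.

ω^(ω + 1) + ω^2·2 + ω·2

G_0 = 12. HB_2(12) = 2^(2 + 1) + 2^2. Bump = 108. G_1 = 107.
G_1 = 107. HB_3(107) = 3^(3 + 1) + 2·3^2 + 2·3 + 2. Bump = 1066. G_2 = 1065.
G_2 = 1065. HB_4(1065) = 4^(4 + 1) + 2·4^2 + 2·4 + 1. Bump = 15686. G_3 = 15685.
G_3 = 15685. HB_5(15685) = 5^(5 + 1) + 2·5^2 + 2·5. Bump = 280020. G_4 = 280019.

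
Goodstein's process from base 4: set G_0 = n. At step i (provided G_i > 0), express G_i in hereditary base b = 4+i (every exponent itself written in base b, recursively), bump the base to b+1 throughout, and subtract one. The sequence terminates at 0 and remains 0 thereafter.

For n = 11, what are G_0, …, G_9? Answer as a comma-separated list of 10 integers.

(0) 11|_4 = 2·4 + 3 ↦ 2·5 + 3|_5 = 13 ⇒ 12
(1) 12|_5 = 2·5 + 2 ↦ 2·6 + 2|_6 = 14 ⇒ 13
(2) 13|_6 = 2·6 + 1 ↦ 2·7 + 1|_7 = 15 ⇒ 14
(3) 14|_7 = 2·7 ↦ 2·8|_8 = 16 ⇒ 15
(4) 15|_8 = 8 + 7 ↦ 9 + 7|_9 = 16 ⇒ 15
(5) 15|_9 = 9 + 6 ↦ 10 + 6|_10 = 16 ⇒ 15
(6) 15|_10 = 10 + 5 ↦ 11 + 5|_11 = 16 ⇒ 15
(7) 15|_11 = 11 + 4 ↦ 12 + 4|_12 = 16 ⇒ 15
(8) 15|_12 = 12 + 3 ↦ 13 + 3|_13 = 16 ⇒ 15

11, 12, 13, 14, 15, 15, 15, 15, 15, 15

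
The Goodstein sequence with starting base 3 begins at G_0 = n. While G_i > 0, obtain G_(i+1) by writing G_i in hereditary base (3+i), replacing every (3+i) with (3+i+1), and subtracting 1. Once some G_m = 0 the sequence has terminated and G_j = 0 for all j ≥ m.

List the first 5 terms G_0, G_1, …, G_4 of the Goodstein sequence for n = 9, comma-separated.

9 —HB3→ 3^2 —bump→ 4^2 = 16 —(−1)→ 15
15 —HB4→ 3·4 + 3 —bump→ 3·5 + 3 = 18 —(−1)→ 17
17 —HB5→ 3·5 + 2 —bump→ 3·6 + 2 = 20 —(−1)→ 19
19 —HB6→ 3·6 + 1 —bump→ 3·7 + 1 = 22 —(−1)→ 21

9, 15, 17, 19, 21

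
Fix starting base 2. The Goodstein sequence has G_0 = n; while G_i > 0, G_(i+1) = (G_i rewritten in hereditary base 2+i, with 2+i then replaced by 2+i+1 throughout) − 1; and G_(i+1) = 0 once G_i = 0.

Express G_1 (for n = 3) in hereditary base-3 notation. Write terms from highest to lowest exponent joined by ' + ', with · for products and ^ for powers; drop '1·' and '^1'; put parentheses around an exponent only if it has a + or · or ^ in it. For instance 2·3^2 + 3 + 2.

[0] 3 ≡ 2 + 1 (base 2). Lift 3: 4. −1: 3.
[1] 3 ≡ 3 (base 3). Lift 4: 4. −1: 3.

3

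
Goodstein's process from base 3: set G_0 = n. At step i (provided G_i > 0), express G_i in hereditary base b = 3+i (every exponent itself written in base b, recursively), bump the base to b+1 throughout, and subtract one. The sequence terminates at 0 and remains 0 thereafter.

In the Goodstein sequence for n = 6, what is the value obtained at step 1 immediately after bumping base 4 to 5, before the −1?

8

i=0: 6 = 2·3 (b=3); 3→4: 2·4 = 8; 8−1 = 7
i=1: 7 = 4 + 3 (b=4); 4→5: 5 + 3 = 8; 8−1 = 7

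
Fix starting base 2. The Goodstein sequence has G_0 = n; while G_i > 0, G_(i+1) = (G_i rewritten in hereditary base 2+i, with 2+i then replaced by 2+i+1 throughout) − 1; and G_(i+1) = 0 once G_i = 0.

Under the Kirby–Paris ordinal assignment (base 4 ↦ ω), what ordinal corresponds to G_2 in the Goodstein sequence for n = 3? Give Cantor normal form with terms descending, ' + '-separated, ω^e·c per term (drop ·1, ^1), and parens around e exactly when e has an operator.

3

base 2: 3 = 2 + 1; at 3: 3 + 1 = 4; next = 3
base 3: 3 = 3; at 4: 4 = 4; next = 3
base 4: 3 = 3; at 5: 3 = 3; next = 2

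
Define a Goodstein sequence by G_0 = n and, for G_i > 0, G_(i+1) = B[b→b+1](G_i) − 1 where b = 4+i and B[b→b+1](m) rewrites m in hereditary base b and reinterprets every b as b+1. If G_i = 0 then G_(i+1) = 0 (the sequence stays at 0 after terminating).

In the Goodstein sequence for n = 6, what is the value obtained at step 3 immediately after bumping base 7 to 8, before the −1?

6

[0] 6 ≡ 4 + 2 (base 4). Lift 5: 7. −1: 6.
[1] 6 ≡ 5 + 1 (base 5). Lift 6: 7. −1: 6.
[2] 6 ≡ 6 (base 6). Lift 7: 7. −1: 6.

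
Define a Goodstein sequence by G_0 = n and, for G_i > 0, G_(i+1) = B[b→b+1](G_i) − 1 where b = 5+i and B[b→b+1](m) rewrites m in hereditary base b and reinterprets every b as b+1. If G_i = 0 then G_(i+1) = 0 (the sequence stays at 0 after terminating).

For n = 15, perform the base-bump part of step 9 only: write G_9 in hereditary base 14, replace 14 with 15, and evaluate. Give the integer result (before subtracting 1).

G_0=15  [base 5] 3·5  →[5↦6]→  3·6 = 18  −1 ⇒ G_1=17
G_1=17  [base 6] 2·6 + 5  →[6↦7]→  2·7 + 5 = 19  −1 ⇒ G_2=18
G_2=18  [base 7] 2·7 + 4  →[7↦8]→  2·8 + 4 = 20  −1 ⇒ G_3=19
G_3=19  [base 8] 2·8 + 3  →[8↦9]→  2·9 + 3 = 21  −1 ⇒ G_4=20
G_4=20  [base 9] 2·9 + 2  →[9↦10]→  2·10 + 2 = 22  −1 ⇒ G_5=21
G_5=21  [base 10] 2·10 + 1  →[10↦11]→  2·11 + 1 = 23  −1 ⇒ G_6=22
G_6=22  [base 11] 2·11  →[11↦12]→  2·12 = 24  −1 ⇒ G_7=23
G_7=23  [base 12] 12 + 11  →[12↦13]→  13 + 11 = 24  −1 ⇒ G_8=23
G_8=23  [base 13] 13 + 10  →[13↦14]→  14 + 10 = 24  −1 ⇒ G_9=23

24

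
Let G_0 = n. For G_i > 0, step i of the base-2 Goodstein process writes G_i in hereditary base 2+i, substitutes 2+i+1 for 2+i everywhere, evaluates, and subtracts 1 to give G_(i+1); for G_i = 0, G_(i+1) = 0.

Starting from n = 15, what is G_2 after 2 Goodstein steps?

i=0: 15 = 2^(2 + 1) + 2^2 + 2 + 1 (b=2); 2→3: 3^(3 + 1) + 3^3 + 3 + 1 = 112; 112−1 = 111
i=1: 111 = 3^(3 + 1) + 3^3 + 3 (b=3); 3→4: 4^(4 + 1) + 4^4 + 4 = 1284; 1284−1 = 1283

1283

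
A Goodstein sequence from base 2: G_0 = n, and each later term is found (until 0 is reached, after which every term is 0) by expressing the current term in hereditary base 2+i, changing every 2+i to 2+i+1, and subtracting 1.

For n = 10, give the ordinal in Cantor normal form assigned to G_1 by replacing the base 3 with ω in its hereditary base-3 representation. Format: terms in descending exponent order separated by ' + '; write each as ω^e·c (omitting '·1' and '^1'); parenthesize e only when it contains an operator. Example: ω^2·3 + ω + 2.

i=0: 10 = 2^(2 + 1) + 2 (b=2); 2→3: 3^(3 + 1) + 3 = 84; 84−1 = 83
i=1: 83 = 3^(3 + 1) + 2 (b=3); 3→4: 4^(4 + 1) + 2 = 1026; 1026−1 = 1025

ω^(ω + 1) + 2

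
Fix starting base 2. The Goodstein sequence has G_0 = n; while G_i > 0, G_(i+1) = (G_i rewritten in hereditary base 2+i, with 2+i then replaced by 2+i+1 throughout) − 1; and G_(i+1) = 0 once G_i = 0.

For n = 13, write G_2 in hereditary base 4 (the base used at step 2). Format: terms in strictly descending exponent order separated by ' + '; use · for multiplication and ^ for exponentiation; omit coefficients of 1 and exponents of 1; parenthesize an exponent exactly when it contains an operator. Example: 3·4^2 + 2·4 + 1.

4^(4 + 1) + 3·4^3 + 3·4^2 + 3·4 + 3

13 —HB2→ 2^(2 + 1) + 2^2 + 1 —bump→ 3^(3 + 1) + 3^3 + 1 = 109 —(−1)→ 108
108 —HB3→ 3^(3 + 1) + 3^3 —bump→ 4^(4 + 1) + 4^4 = 1280 —(−1)→ 1279
1279 —HB4→ 4^(4 + 1) + 3·4^3 + 3·4^2 + 3·4 + 3 —bump→ 5^(5 + 1) + 3·5^3 + 3·5^2 + 3·5 + 3 = 16093 —(−1)→ 16092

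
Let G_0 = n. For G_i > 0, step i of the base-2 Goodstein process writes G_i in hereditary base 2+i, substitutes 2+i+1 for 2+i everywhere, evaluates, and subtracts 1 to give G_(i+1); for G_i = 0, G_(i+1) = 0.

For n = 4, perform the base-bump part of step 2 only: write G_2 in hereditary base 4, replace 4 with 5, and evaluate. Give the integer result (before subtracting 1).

[0] 4 ≡ 2^2 (base 2). Lift 3: 27. −1: 26.
[1] 26 ≡ 2·3^2 + 2·3 + 2 (base 3). Lift 4: 42. −1: 41.

61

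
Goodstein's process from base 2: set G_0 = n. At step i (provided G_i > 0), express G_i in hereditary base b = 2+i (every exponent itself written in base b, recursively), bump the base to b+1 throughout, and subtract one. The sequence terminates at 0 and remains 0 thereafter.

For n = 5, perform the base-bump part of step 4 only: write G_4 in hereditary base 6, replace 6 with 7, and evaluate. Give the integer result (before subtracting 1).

1198

base 2: 5 = 2^2 + 1; at 3: 3^3 + 1 = 28; next = 27
base 3: 27 = 3^3; at 4: 4^4 = 256; next = 255
base 4: 255 = 3·4^3 + 3·4^2 + 3·4 + 3; at 5: 3·5^3 + 3·5^2 + 3·5 + 3 = 468; next = 467
base 5: 467 = 3·5^3 + 3·5^2 + 3·5 + 2; at 6: 3·6^3 + 3·6^2 + 3·6 + 2 = 776; next = 775
base 6: 775 = 3·6^3 + 3·6^2 + 3·6 + 1; at 7: 3·7^3 + 3·7^2 + 3·7 + 1 = 1198; next = 1197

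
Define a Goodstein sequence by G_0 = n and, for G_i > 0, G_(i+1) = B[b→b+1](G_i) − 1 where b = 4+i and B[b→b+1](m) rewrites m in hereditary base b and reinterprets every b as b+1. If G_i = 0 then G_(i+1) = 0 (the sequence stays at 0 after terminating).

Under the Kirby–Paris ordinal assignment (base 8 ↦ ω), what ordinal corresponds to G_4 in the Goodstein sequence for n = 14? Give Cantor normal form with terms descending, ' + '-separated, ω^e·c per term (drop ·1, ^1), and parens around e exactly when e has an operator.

ω·2 + 5

(0) 14|_4 = 3·4 + 2 ↦ 3·5 + 2|_5 = 17 ⇒ 16
(1) 16|_5 = 3·5 + 1 ↦ 3·6 + 1|_6 = 19 ⇒ 18
(2) 18|_6 = 3·6 ↦ 3·7|_7 = 21 ⇒ 20
(3) 20|_7 = 2·7 + 6 ↦ 2·8 + 6|_8 = 22 ⇒ 21
(4) 21|_8 = 2·8 + 5 ↦ 2·9 + 5|_9 = 23 ⇒ 22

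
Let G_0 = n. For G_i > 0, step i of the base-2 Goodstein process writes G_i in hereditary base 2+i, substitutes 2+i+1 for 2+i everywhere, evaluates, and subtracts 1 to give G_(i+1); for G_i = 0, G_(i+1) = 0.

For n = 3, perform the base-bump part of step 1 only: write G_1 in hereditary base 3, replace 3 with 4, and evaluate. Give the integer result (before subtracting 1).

base 2: 3 = 2 + 1; at 3: 3 + 1 = 4; next = 3
base 3: 3 = 3; at 4: 4 = 4; next = 3

4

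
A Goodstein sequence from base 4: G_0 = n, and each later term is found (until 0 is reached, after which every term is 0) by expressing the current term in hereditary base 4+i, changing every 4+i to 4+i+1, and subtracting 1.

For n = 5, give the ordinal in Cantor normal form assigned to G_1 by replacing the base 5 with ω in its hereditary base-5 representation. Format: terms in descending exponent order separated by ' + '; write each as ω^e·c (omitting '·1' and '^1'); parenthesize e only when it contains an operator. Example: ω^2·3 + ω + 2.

ω

step 0: 5 = 4 + 1; sub 5 for 4: 5 + 1; = 6; G_1 = 6−1 = 5
step 1: 5 = 5; sub 6 for 5: 6; = 6; G_2 = 6−1 = 5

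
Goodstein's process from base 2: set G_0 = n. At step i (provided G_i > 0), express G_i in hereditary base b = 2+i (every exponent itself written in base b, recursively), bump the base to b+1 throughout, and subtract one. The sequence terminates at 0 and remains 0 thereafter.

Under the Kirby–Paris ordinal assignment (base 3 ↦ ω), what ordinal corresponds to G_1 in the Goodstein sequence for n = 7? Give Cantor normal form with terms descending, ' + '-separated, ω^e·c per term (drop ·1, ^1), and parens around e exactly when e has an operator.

7 —HB2→ 2^2 + 2 + 1 —bump→ 3^3 + 3 + 1 = 31 —(−1)→ 30
30 —HB3→ 3^3 + 3 —bump→ 4^4 + 4 = 260 —(−1)→ 259

ω^ω + ω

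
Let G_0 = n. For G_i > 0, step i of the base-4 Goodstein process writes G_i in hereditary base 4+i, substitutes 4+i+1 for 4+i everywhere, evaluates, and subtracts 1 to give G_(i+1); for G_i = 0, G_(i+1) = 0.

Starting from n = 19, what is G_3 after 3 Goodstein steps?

[0] 19 ≡ 4^2 + 3 (base 4). Lift 5: 28. −1: 27.
[1] 27 ≡ 5^2 + 2 (base 5). Lift 6: 38. −1: 37.
[2] 37 ≡ 6^2 + 1 (base 6). Lift 7: 50. −1: 49.
[3] 49 ≡ 7^2 (base 7). Lift 8: 64. −1: 63.

49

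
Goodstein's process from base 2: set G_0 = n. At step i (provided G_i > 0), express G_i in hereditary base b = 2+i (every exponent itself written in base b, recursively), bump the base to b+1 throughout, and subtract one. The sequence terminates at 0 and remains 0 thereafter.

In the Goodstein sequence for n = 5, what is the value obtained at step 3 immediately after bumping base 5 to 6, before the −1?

776

step 0: 5 = 2^2 + 1; sub 3 for 2: 3^3 + 1; = 28; G_1 = 28−1 = 27
step 1: 27 = 3^3; sub 4 for 3: 4^4; = 256; G_2 = 256−1 = 255
step 2: 255 = 3·4^3 + 3·4^2 + 3·4 + 3; sub 5 for 4: 3·5^3 + 3·5^2 + 3·5 + 3; = 468; G_3 = 468−1 = 467
step 3: 467 = 3·5^3 + 3·5^2 + 3·5 + 2; sub 6 for 5: 3·6^3 + 3·6^2 + 3·6 + 2; = 776; G_4 = 776−1 = 775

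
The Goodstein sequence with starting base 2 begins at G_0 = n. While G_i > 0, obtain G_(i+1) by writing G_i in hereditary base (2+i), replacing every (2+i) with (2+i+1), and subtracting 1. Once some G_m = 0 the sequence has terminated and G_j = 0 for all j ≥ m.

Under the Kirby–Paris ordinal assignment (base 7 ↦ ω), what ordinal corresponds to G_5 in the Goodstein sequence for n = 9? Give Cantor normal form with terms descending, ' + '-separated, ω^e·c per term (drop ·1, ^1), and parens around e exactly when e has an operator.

G_0=9  [base 2] 2^(2 + 1) + 1  →[2↦3]→  3^(3 + 1) + 1 = 82  −1 ⇒ G_1=81
G_1=81  [base 3] 3^(3 + 1)  →[3↦4]→  4^(4 + 1) = 1024  −1 ⇒ G_2=1023
G_2=1023  [base 4] 3·4^4 + 3·4^3 + 3·4^2 + 3·4 + 3  →[4↦5]→  3·5^5 + 3·5^3 + 3·5^2 + 3·5 + 3 = 9843  −1 ⇒ G_3=9842
G_3=9842  [base 5] 3·5^5 + 3·5^3 + 3·5^2 + 3·5 + 2  →[5↦6]→  3·6^6 + 3·6^3 + 3·6^2 + 3·6 + 2 = 140744  −1 ⇒ G_4=140743
G_4=140743  [base 6] 3·6^6 + 3·6^3 + 3·6^2 + 3·6 + 1  →[6↦7]→  3·7^7 + 3·7^3 + 3·7^2 + 3·7 + 1 = 2471827  −1 ⇒ G_5=2471826

ω^ω·3 + ω^3·3 + ω^2·3 + ω·3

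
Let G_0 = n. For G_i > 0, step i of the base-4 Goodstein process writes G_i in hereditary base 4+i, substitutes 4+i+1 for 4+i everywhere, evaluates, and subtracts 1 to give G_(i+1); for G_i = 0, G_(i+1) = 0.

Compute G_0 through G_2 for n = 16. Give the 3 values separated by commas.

16, 24, 27

(0) 16|_4 = 4^2 ↦ 5^2|_5 = 25 ⇒ 24
(1) 24|_5 = 4·5 + 4 ↦ 4·6 + 4|_6 = 28 ⇒ 27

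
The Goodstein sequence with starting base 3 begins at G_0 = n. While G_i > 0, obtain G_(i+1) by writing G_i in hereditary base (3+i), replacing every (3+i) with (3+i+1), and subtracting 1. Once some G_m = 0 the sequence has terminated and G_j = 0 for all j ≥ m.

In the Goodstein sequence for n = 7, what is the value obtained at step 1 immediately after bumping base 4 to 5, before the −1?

10

G_0 = 7. HB_3(7) = 2·3 + 1. Bump = 9. G_1 = 8.
G_1 = 8. HB_4(8) = 2·4. Bump = 10. G_2 = 9.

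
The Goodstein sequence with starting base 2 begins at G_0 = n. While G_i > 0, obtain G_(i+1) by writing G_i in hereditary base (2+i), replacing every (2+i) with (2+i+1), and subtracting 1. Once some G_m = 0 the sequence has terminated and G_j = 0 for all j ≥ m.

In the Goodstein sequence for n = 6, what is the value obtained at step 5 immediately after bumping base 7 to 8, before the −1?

G_0 = 6. HB_2(6) = 2^2 + 2. Bump = 30. G_1 = 29.
G_1 = 29. HB_3(29) = 3^3 + 2. Bump = 258. G_2 = 257.
G_2 = 257. HB_4(257) = 4^4 + 1. Bump = 3126. G_3 = 3125.
G_3 = 3125. HB_5(3125) = 5^5. Bump = 46656. G_4 = 46655.
G_4 = 46655. HB_6(46655) = 5·6^5 + 5·6^4 + 5·6^3 + 5·6^2 + 5·6 + 5. Bump = 98040. G_5 = 98039.
G_5 = 98039. HB_7(98039) = 5·7^5 + 5·7^4 + 5·7^3 + 5·7^2 + 5·7 + 4. Bump = 187244. G_6 = 187243.

187244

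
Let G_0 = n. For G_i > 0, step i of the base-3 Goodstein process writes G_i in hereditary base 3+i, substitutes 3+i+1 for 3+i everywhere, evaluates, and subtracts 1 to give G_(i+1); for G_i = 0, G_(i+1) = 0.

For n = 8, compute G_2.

10

G_0 = 8. HB_3(8) = 2·3 + 2. Bump = 10. G_1 = 9.
G_1 = 9. HB_4(9) = 2·4 + 1. Bump = 11. G_2 = 10.
G_2 = 10. HB_5(10) = 2·5. Bump = 12. G_3 = 11.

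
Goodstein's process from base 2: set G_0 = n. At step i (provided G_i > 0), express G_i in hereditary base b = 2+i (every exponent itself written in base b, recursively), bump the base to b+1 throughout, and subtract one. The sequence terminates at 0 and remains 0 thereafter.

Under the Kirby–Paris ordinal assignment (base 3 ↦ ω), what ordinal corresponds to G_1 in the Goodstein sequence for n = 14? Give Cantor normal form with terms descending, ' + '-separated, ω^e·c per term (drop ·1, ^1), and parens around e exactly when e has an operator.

i=0: 14 = 2^(2 + 1) + 2^2 + 2 (b=2); 2→3: 3^(3 + 1) + 3^3 + 3 = 111; 111−1 = 110
i=1: 110 = 3^(3 + 1) + 3^3 + 2 (b=3); 3→4: 4^(4 + 1) + 4^4 + 2 = 1282; 1282−1 = 1281

ω^(ω + 1) + ω^ω + 2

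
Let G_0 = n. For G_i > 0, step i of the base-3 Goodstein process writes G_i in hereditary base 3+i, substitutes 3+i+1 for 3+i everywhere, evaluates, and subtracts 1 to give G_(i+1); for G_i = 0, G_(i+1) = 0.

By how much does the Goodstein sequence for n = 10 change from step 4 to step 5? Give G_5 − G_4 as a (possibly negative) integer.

3

[0] 10 ≡ 3^2 + 1 (base 3). Lift 4: 17. −1: 16.
[1] 16 ≡ 4^2 (base 4). Lift 5: 25. −1: 24.
[2] 24 ≡ 4·5 + 4 (base 5). Lift 6: 28. −1: 27.
[3] 27 ≡ 4·6 + 3 (base 6). Lift 7: 31. −1: 30.
[4] 30 ≡ 4·7 + 2 (base 7). Lift 8: 34. −1: 33.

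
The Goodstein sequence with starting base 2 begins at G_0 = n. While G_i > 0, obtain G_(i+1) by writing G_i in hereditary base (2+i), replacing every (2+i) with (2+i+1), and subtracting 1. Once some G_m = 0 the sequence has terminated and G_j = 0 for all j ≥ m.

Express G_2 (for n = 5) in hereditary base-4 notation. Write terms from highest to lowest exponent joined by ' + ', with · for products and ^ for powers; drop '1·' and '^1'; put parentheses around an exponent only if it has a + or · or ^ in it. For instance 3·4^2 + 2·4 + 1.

3·4^3 + 3·4^2 + 3·4 + 3

[0] 5 ≡ 2^2 + 1 (base 2). Lift 3: 28. −1: 27.
[1] 27 ≡ 3^3 (base 3). Lift 4: 256. −1: 255.
[2] 255 ≡ 3·4^3 + 3·4^2 + 3·4 + 3 (base 4). Lift 5: 468. −1: 467.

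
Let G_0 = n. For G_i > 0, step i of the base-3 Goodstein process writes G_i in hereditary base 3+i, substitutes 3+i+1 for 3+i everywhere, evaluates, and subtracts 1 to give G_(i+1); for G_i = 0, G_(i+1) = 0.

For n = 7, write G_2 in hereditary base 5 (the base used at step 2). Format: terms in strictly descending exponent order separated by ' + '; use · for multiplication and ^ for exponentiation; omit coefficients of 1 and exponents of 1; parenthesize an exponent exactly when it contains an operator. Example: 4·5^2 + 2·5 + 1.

G_0=7  [base 3] 2·3 + 1  →[3↦4]→  2·4 + 1 = 9  −1 ⇒ G_1=8
G_1=8  [base 4] 2·4  →[4↦5]→  2·5 = 10  −1 ⇒ G_2=9
G_2=9  [base 5] 5 + 4  →[5↦6]→  6 + 4 = 10  −1 ⇒ G_3=9

5 + 4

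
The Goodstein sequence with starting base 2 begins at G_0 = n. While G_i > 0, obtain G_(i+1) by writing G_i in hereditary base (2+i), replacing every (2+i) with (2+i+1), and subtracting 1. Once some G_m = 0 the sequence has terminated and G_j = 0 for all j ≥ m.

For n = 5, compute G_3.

[0] 5 ≡ 2^2 + 1 (base 2). Lift 3: 28. −1: 27.
[1] 27 ≡ 3^3 (base 3). Lift 4: 256. −1: 255.
[2] 255 ≡ 3·4^3 + 3·4^2 + 3·4 + 3 (base 4). Lift 5: 468. −1: 467.

467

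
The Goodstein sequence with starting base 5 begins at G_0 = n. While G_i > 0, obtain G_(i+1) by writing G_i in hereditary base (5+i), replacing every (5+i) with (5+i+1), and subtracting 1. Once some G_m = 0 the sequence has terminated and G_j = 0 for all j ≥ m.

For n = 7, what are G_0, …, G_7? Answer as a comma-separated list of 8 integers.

7, 7, 7, 7, 6, 5, 4, 3

[0] 7 ≡ 5 + 2 (base 5). Lift 6: 8. −1: 7.
[1] 7 ≡ 6 + 1 (base 6). Lift 7: 8. −1: 7.
[2] 7 ≡ 7 (base 7). Lift 8: 8. −1: 7.
[3] 7 ≡ 7 (base 8). Lift 9: 7. −1: 6.
[4] 6 ≡ 6 (base 9). Lift 10: 6. −1: 5.
[5] 5 ≡ 5 (base 10). Lift 11: 5. −1: 4.
[6] 4 ≡ 4 (base 11). Lift 12: 4. −1: 3.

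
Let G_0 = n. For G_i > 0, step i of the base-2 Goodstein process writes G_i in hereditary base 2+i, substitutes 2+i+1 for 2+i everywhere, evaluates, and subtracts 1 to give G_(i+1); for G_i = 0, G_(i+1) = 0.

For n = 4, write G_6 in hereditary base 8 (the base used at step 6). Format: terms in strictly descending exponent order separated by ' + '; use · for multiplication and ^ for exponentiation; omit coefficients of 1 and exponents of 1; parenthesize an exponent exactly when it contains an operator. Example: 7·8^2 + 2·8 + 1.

i=0: 4 = 2^2 (b=2); 2→3: 3^3 = 27; 27−1 = 26
i=1: 26 = 2·3^2 + 2·3 + 2 (b=3); 3→4: 2·4^2 + 2·4 + 2 = 42; 42−1 = 41
i=2: 41 = 2·4^2 + 2·4 + 1 (b=4); 4→5: 2·5^2 + 2·5 + 1 = 61; 61−1 = 60
i=3: 60 = 2·5^2 + 2·5 (b=5); 5→6: 2·6^2 + 2·6 = 84; 84−1 = 83
i=4: 83 = 2·6^2 + 6 + 5 (b=6); 6→7: 2·7^2 + 7 + 5 = 110; 110−1 = 109
i=5: 109 = 2·7^2 + 7 + 4 (b=7); 7→8: 2·8^2 + 8 + 4 = 140; 140−1 = 139
i=6: 139 = 2·8^2 + 8 + 3 (b=8); 8→9: 2·9^2 + 9 + 3 = 174; 174−1 = 173

2·8^2 + 8 + 3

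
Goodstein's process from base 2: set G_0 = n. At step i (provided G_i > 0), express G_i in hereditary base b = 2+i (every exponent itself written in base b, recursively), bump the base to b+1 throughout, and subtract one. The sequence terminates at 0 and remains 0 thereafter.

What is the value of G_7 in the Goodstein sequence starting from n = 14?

3487116548

i=0: 14 = 2^(2 + 1) + 2^2 + 2 (b=2); 2→3: 3^(3 + 1) + 3^3 + 3 = 111; 111−1 = 110
i=1: 110 = 3^(3 + 1) + 3^3 + 2 (b=3); 3→4: 4^(4 + 1) + 4^4 + 2 = 1282; 1282−1 = 1281
i=2: 1281 = 4^(4 + 1) + 4^4 + 1 (b=4); 4→5: 5^(5 + 1) + 5^5 + 1 = 18751; 18751−1 = 18750
i=3: 18750 = 5^(5 + 1) + 5^5 (b=5); 5→6: 6^(6 + 1) + 6^6 = 326592; 326592−1 = 326591
i=4: 326591 = 6^(6 + 1) + 5·6^5 + 5·6^4 + 5·6^3 + 5·6^2 + 5·6 + 5 (b=6); 6→7: 7^(7 + 1) + 5·7^5 + 5·7^4 + 5·7^3 + 5·7^2 + 5·7 + 5 = 5862841; 5862841−1 = 5862840
i=5: 5862840 = 7^(7 + 1) + 5·7^5 + 5·7^4 + 5·7^3 + 5·7^2 + 5·7 + 4 (b=7); 7→8: 8^(8 + 1) + 5·8^5 + 5·8^4 + 5·8^3 + 5·8^2 + 5·8 + 4 = 134404972; 134404972−1 = 134404971
i=6: 134404971 = 8^(8 + 1) + 5·8^5 + 5·8^4 + 5·8^3 + 5·8^2 + 5·8 + 3 (b=8); 8→9: 9^(9 + 1) + 5·9^5 + 5·9^4 + 5·9^3 + 5·9^2 + 5·9 + 3 = 3487116549; 3487116549−1 = 3487116548
i=7: 3487116548 = 9^(9 + 1) + 5·9^5 + 5·9^4 + 5·9^3 + 5·9^2 + 5·9 + 2 (b=9); 9→10: 10^(10 + 1) + 5·10^5 + 5·10^4 + 5·10^3 + 5·10^2 + 5·10 + 2 = 100000555552; 100000555552−1 = 100000555551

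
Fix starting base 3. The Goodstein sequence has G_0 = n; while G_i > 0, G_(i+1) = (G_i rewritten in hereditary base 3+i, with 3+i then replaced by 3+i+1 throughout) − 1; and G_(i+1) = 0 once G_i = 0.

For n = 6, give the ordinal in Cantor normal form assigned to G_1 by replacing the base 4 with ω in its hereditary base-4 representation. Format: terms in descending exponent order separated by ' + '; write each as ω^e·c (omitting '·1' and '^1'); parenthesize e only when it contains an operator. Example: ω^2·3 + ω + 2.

(0) 6|_3 = 2·3 ↦ 2·4|_4 = 8 ⇒ 7
(1) 7|_4 = 4 + 3 ↦ 5 + 3|_5 = 8 ⇒ 7

ω + 3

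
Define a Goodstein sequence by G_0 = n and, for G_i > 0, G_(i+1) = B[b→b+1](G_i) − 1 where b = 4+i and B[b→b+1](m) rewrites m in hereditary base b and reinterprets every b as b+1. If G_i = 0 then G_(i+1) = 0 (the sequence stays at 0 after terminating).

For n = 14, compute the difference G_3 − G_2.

G_0 = 14. HB_4(14) = 3·4 + 2. Bump = 17. G_1 = 16.
G_1 = 16. HB_5(16) = 3·5 + 1. Bump = 19. G_2 = 18.
G_2 = 18. HB_6(18) = 3·6. Bump = 21. G_3 = 20.

2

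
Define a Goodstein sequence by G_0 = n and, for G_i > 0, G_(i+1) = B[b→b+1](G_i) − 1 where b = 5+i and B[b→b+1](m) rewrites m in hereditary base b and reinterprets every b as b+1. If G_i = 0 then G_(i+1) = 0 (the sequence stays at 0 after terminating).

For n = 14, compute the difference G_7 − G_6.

0

G_0=14  [base 5] 2·5 + 4  →[5↦6]→  2·6 + 4 = 16  −1 ⇒ G_1=15
G_1=15  [base 6] 2·6 + 3  →[6↦7]→  2·7 + 3 = 17  −1 ⇒ G_2=16
G_2=16  [base 7] 2·7 + 2  →[7↦8]→  2·8 + 2 = 18  −1 ⇒ G_3=17
G_3=17  [base 8] 2·8 + 1  →[8↦9]→  2·9 + 1 = 19  −1 ⇒ G_4=18
G_4=18  [base 9] 2·9  →[9↦10]→  2·10 = 20  −1 ⇒ G_5=19
G_5=19  [base 10] 10 + 9  →[10↦11]→  11 + 9 = 20  −1 ⇒ G_6=19
G_6=19  [base 11] 11 + 8  →[11↦12]→  12 + 8 = 20  −1 ⇒ G_7=19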